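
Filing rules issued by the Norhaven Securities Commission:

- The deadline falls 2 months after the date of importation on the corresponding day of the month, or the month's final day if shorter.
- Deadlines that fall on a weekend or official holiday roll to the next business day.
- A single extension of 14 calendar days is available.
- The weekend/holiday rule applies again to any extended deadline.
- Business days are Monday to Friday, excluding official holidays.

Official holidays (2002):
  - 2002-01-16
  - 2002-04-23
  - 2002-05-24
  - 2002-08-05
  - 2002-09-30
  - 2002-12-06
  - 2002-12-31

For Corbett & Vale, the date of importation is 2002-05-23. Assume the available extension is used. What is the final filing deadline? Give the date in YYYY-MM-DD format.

2002-08-06

Moving 2 months forward from 2002-05-23 on the corresponding day gives 2002-07-23.
2002-07-23 is a Tuesday and not a listed holiday, so it stands.
Applying the 14-calendar-day extension: 2002-07-23 + 14 days = 2002-08-06.
2002-08-06 is a Tuesday and not a listed holiday, so it stands.
The final due date is 2002-08-06.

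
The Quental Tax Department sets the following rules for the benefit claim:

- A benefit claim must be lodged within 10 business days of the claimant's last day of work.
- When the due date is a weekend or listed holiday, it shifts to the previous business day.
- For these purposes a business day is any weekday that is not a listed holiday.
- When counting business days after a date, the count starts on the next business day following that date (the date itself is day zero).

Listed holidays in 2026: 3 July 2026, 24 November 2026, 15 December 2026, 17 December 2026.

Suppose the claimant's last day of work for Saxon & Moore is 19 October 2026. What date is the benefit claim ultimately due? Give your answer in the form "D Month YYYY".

2 November 2026

10 business days after 19 October 2026, excluding weekends and holidays, is 2 November 2026.
2 November 2026 is a Monday and not a listed holiday, so it stands.
The final due date is 2 November 2026.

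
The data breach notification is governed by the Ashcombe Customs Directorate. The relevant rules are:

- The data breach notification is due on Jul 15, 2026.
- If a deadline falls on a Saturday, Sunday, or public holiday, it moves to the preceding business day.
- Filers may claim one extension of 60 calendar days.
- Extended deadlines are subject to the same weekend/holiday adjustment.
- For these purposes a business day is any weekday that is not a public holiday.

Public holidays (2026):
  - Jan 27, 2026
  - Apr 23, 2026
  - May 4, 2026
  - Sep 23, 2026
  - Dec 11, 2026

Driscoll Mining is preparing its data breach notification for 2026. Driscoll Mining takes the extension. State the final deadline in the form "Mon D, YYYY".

Sep 11, 2026

Start from the fixed due date, Jul 15, 2026.
Jul 15, 2026 falls on a Wednesday, which is a business day, so no adjustment is needed.
With the 60-day extension, Jul 15, 2026 becomes Sep 13, 2026.
Sep 13, 2026 is a Sunday, so it moves to the preceding business day, Sep 11, 2026 (Friday).
Final deadline: Sep 11, 2026.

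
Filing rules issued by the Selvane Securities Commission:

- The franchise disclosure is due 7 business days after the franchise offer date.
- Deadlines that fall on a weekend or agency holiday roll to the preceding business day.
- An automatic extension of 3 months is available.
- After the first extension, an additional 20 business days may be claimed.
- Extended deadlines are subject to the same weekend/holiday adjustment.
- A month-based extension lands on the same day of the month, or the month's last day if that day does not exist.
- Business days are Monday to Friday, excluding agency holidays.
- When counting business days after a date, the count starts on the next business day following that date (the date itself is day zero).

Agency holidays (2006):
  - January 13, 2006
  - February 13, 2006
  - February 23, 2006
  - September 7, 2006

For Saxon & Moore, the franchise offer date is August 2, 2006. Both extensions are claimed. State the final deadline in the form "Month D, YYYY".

December 8, 2006

Starting the day after August 2, 2006 and counting 7 business days lands on August 11, 2006.
August 11, 2006 falls on a Friday, which is a business day, so no adjustment is needed.
Applying the 3 months extension: 3 months after August 11, 2006 is November 11, 2006.
Because November 11, 2006 is a Saturday, the deadline becomes November 10, 2006 (Friday).
The 20-business-day extension runs from November 10, 2006 to December 8, 2006.
December 8, 2006 is a Friday and not a listed holiday, so it stands.
So the filing is due December 8, 2006.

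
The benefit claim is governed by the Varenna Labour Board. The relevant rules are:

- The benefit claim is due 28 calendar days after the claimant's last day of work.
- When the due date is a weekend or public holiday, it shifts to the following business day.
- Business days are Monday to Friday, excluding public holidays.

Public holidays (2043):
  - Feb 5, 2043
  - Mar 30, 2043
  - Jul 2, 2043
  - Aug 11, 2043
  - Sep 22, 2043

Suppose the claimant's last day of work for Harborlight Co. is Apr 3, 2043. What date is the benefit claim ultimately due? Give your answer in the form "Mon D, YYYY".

Adding 28 calendar days to Apr 3, 2043 gives May 1, 2043.
May 1, 2043 (Friday) is already a business day.
The final due date is May 1, 2043.

May 1, 2043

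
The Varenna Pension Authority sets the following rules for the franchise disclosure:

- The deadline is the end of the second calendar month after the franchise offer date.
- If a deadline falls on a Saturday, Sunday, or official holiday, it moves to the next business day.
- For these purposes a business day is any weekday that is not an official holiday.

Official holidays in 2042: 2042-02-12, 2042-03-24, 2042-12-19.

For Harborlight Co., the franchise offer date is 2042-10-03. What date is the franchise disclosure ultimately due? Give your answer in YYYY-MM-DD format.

2 months after 2042-10-03 is December 2042; that month ends on 2042-12-31.
Since 2042-12-31 is a Wednesday and not a holiday, the date is unchanged.
Deadline: 2042-12-31.

2042-12-31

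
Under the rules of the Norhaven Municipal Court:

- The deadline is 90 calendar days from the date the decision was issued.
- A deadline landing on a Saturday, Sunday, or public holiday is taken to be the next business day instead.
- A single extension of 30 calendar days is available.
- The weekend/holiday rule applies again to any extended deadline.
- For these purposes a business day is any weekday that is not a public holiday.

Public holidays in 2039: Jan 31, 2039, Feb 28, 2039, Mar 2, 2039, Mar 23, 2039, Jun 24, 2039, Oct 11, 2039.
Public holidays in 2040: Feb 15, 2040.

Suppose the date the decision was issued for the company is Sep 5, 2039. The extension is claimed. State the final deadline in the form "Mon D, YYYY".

90 calendar days after Sep 5, 2039 is Dec 4, 2039.
Dec 4, 2039 is a Sunday, so it moves to the next business day, Dec 5, 2039 (Monday).
Add the 30 calendar-day extension to Dec 5, 2039: Jan 4, 2040.
Jan 4, 2040 (Wednesday) is already a business day.
Final deadline: Jan 4, 2040.

Jan 4, 2040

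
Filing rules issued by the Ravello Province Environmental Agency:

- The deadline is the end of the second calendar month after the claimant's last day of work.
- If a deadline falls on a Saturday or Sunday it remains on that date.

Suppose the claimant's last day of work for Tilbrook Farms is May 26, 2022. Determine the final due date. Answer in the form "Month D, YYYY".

2 months after May 26, 2022 falls in July 2022; the last day of that month is July 31, 2022.
July 31, 2022 falls on a Sunday. The rules make no weekend/holiday allowance, so it remains July 31, 2022.
So the filing is due July 31, 2022.

July 31, 2022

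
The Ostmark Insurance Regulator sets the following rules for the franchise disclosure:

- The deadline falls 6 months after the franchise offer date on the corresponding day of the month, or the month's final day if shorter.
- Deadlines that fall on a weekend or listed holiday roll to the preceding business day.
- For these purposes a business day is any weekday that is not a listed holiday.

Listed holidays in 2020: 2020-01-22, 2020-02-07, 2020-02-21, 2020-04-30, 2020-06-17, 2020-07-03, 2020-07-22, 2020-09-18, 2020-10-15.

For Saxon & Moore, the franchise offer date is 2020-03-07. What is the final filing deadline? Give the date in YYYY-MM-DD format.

2020-09-07

Moving 6 months forward from 2020-03-07 on the corresponding day gives 2020-09-07.
2020-09-07 is a Monday and not a listed holiday, so it stands.
The final due date is 2020-09-07.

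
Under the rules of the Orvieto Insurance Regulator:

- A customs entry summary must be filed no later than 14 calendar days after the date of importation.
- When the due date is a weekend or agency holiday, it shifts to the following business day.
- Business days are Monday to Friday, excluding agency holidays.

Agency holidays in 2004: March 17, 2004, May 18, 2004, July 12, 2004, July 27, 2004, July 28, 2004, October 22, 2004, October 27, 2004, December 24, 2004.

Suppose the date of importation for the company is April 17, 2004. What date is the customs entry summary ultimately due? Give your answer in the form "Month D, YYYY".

14 calendar days after April 17, 2004 is May 1, 2004.
May 1, 2004 is a Saturday, so it moves to the next business day, May 3, 2004 (Monday).
So the filing is due May 3, 2004.

May 3, 2004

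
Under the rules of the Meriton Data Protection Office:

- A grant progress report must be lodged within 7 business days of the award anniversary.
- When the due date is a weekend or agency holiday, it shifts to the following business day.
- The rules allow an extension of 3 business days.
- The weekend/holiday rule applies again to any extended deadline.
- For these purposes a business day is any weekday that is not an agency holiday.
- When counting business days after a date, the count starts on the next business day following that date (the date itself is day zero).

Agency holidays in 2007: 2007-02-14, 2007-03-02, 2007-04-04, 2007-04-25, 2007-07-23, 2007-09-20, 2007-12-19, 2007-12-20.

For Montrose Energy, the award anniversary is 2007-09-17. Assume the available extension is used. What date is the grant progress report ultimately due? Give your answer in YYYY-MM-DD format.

2007-10-02

Starting the day after 2007-09-17 and counting 7 business days lands on 2007-09-27.
2007-09-27 falls on a Thursday, which is a business day, so no adjustment is needed.
Counting 3 further business days from 2007-09-27 reaches 2007-10-02.
2007-10-02 (Tuesday) is already a business day.
The final due date is 2007-10-02.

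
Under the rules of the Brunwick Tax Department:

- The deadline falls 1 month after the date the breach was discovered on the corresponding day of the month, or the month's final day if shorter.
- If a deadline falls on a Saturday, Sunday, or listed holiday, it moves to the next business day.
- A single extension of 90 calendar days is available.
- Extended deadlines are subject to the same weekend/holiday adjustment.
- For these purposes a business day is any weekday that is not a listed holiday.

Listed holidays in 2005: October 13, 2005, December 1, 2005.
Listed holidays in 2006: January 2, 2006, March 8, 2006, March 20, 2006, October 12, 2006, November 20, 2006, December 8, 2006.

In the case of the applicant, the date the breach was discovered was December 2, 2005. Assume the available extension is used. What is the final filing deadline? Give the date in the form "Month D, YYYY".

1 month after December 2, 2005, on the same day of the month, is January 2, 2006.
January 2, 2006 falls on a listed holiday. Rolling to the next business day gives January 3, 2006, a Tuesday.
With the 90-day extension, January 3, 2006 becomes April 3, 2006.
Since April 3, 2006 is a Monday and not a holiday, the date is unchanged.
So the filing is due April 3, 2006.

April 3, 2006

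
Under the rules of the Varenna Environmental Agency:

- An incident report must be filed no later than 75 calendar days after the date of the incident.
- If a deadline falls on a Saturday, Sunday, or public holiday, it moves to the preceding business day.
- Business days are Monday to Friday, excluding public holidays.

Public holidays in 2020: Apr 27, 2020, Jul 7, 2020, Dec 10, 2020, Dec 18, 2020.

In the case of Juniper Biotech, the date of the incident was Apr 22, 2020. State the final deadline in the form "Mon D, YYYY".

Trigger date Apr 22, 2020 + 75 calendar days = Jul 6, 2020.
Jul 6, 2020 (Monday) is already a business day.
The final due date is Jul 6, 2020.

Jul 6, 2020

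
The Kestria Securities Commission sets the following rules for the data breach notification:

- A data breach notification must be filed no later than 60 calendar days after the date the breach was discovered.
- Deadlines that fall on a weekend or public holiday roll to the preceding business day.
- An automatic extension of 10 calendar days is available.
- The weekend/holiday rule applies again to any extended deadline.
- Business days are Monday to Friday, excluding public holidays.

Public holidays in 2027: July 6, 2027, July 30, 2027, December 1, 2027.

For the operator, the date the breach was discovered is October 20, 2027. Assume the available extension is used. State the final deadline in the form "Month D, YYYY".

Trigger date October 20, 2027 + 60 calendar days = December 19, 2027.
Because December 19, 2027 is a Sunday, the deadline becomes December 17, 2027 (Friday).
With the 10-day extension, December 17, 2027 becomes December 27, 2027.
December 27, 2027 (Monday) is already a business day.
Final deadline: December 27, 2027.

December 27, 2027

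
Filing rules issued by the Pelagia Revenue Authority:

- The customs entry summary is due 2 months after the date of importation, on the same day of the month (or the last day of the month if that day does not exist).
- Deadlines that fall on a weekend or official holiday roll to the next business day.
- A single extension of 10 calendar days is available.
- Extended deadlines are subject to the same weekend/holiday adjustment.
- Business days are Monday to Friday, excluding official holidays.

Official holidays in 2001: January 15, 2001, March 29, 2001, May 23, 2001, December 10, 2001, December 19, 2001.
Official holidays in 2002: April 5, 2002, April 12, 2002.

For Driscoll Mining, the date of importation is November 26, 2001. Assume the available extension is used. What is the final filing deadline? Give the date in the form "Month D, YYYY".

February 7, 2002

2 months from November 26, 2001 is January 26, 2002.
Because January 26, 2002 is a Saturday, the deadline becomes January 28, 2002 (Monday).
Add the 10 calendar-day extension to January 28, 2002: February 7, 2002.
February 7, 2002 is a Thursday and not a listed holiday, so it stands.
The final due date is February 7, 2002.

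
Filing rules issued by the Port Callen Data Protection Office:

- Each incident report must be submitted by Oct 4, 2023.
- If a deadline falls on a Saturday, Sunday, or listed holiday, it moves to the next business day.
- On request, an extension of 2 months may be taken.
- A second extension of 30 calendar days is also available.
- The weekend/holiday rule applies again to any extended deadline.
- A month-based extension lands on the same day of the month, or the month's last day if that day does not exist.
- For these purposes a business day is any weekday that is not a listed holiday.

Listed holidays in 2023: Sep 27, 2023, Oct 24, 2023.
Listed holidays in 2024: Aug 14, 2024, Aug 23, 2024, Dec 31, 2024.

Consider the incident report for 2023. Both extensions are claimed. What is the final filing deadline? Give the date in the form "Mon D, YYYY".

Jan 3, 2024

The statutory due date is Oct 4, 2023.
Oct 4, 2023 (Wednesday) is already a business day.
Applying the 2 months extension: 2 months after Oct 4, 2023 is Dec 4, 2023.
Dec 4, 2023 falls on a Monday, which is a business day, so no adjustment is needed.
Applying the 30-calendar-day extension: Dec 4, 2023 + 30 days = Jan 3, 2024.
Jan 3, 2024 is a Wednesday and not a listed holiday, so it stands.
Deadline: Jan 3, 2024.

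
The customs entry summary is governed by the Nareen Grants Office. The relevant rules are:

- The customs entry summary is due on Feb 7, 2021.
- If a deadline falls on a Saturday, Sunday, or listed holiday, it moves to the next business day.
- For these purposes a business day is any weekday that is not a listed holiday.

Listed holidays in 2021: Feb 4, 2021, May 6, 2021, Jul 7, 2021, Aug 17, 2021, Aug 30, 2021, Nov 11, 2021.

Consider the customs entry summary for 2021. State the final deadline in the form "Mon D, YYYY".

Feb 8, 2021

The stated deadline is Feb 7, 2021.
Because Feb 7, 2021 is a Sunday, the deadline becomes Feb 8, 2021 (Monday).
So the filing is due Feb 8, 2021.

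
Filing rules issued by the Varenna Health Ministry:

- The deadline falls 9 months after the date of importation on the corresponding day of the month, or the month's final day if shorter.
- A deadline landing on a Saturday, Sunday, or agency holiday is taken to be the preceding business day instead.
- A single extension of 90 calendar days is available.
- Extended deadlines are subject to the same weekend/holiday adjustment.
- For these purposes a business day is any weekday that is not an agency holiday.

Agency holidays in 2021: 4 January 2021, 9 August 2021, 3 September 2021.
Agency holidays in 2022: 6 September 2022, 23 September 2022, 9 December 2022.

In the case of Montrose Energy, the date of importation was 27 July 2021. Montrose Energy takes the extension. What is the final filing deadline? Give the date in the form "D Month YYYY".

26 July 2022

9 months from 27 July 2021 is 27 April 2022.
Since 27 April 2022 is a Wednesday and not a holiday, the date is unchanged.
Add the 90 calendar-day extension to 27 April 2022: 26 July 2022.
26 July 2022 is a Tuesday and not a listed holiday, so it stands.
So the filing is due 26 July 2022.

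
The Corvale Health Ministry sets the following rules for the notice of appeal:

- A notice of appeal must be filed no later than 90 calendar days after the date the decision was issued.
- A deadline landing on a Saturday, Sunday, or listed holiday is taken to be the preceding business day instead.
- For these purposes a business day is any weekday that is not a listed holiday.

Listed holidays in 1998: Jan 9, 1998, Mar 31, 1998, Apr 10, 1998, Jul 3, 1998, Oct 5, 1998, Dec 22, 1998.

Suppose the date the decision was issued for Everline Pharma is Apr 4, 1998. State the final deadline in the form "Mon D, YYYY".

Jul 2, 1998

Trigger date Apr 4, 1998 + 90 calendar days = Jul 3, 1998.
Because Jul 3, 1998 is a listed holiday, the deadline becomes Jul 2, 1998 (Thursday).
Final deadline: Jul 2, 1998.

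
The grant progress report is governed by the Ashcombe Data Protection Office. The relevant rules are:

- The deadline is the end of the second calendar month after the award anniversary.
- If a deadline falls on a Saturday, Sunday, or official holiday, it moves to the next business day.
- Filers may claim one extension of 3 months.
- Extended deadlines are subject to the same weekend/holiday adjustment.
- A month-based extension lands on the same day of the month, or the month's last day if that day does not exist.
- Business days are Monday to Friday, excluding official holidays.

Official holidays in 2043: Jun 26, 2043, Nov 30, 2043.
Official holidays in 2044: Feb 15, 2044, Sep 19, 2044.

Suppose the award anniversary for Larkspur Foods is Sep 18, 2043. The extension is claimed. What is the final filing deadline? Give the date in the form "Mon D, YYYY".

Mar 1, 2044

The second month after Sep 18, 2043 is November 2043, whose last day is Nov 30, 2043.
Nov 30, 2043 is a listed holiday, so it moves to the next business day, Dec 1, 2043 (Tuesday).
Applying the 3 months extension: 3 months after Dec 1, 2043 is Mar 1, 2044.
Mar 1, 2044 is a Tuesday and not a listed holiday, so it stands.
So the filing is due Mar 1, 2044.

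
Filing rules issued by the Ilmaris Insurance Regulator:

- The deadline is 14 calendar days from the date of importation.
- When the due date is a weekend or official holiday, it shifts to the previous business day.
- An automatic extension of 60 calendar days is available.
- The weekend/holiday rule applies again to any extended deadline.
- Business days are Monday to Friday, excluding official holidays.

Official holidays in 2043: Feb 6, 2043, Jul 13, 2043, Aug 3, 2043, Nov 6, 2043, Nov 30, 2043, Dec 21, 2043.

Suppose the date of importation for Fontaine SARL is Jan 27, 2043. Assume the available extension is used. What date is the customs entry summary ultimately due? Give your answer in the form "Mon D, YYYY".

Adding 14 calendar days to Jan 27, 2043 gives Feb 10, 2043.
Feb 10, 2043 is a Tuesday and not a listed holiday, so it stands.
Applying the 60-calendar-day extension: Feb 10, 2043 + 60 days = Apr 11, 2043.
Apr 11, 2043 is a Saturday; the preceding business day is Apr 10, 2043 (Friday).
Deadline: Apr 10, 2043.

Apr 10, 2043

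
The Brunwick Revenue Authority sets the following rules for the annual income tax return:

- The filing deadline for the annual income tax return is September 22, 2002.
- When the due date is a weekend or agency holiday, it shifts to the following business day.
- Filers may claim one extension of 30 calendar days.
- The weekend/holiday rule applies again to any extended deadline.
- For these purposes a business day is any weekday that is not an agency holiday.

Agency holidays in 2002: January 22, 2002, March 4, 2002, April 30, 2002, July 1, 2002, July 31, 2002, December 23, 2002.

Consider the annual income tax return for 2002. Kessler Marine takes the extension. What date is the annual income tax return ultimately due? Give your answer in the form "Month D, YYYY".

October 23, 2002

Start from the fixed due date, September 22, 2002.
September 22, 2002 falls on a Sunday. Rolling to the next business day gives September 23, 2002, a Monday.
With the 30-day extension, September 23, 2002 becomes October 23, 2002.
Since October 23, 2002 is a Wednesday and not a holiday, the date is unchanged.
Deadline: October 23, 2002.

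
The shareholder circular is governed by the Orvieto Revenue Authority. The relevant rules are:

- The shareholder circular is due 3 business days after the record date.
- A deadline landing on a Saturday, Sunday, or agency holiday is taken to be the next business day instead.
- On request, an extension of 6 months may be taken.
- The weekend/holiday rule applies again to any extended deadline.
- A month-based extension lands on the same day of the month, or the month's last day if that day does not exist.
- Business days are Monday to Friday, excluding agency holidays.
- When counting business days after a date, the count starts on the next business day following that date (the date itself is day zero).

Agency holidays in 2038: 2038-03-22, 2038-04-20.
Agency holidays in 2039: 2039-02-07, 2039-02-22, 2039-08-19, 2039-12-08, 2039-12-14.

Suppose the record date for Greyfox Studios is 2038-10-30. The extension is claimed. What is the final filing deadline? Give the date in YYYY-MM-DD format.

2039-05-03

3 business days after 2038-10-30, excluding weekends and holidays, is 2038-11-03.
2038-11-03 (Wednesday) is already a business day.
The 6 months extension carries 2038-11-03 to 2039-05-03.
2039-05-03 (Tuesday) is already a business day.
Final deadline: 2039-05-03.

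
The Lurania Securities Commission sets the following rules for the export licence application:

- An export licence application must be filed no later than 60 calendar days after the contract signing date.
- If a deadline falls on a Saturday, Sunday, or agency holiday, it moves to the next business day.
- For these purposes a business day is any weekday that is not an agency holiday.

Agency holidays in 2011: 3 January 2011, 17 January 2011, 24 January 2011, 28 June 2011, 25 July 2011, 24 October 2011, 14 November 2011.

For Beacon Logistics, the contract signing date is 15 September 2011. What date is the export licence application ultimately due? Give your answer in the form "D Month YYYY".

15 November 2011

From 15 September 2011, 60 calendar days later is 14 November 2011.
Because 14 November 2011 is a listed holiday, the deadline becomes 15 November 2011 (Tuesday).
Final deadline: 15 November 2011.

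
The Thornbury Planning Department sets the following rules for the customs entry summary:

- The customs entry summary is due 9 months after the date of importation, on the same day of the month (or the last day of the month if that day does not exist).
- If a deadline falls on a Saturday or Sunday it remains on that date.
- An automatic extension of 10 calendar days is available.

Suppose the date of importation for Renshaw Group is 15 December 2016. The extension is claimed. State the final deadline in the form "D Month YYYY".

25 September 2017

Moving 9 months forward from 15 December 2016 on the corresponding day gives 15 September 2017.
15 September 2017 falls on a Friday. The rules make no weekend/holiday allowance, so it remains 15 September 2017.
Applying the 10-calendar-day extension: 15 September 2017 + 10 days = 25 September 2017.
25 September 2017 is a Monday; no weekend or holiday adjustment applies.
Deadline: 25 September 2017.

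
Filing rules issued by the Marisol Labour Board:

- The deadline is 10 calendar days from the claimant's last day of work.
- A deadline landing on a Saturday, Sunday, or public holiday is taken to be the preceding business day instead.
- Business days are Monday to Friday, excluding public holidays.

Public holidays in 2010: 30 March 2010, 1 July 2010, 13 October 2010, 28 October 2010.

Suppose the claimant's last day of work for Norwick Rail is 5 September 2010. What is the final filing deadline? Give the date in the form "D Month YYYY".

From 5 September 2010, 10 calendar days later is 15 September 2010.
15 September 2010 is a Wednesday and not a listed holiday, so it stands.
Deadline: 15 September 2010.

15 September 2010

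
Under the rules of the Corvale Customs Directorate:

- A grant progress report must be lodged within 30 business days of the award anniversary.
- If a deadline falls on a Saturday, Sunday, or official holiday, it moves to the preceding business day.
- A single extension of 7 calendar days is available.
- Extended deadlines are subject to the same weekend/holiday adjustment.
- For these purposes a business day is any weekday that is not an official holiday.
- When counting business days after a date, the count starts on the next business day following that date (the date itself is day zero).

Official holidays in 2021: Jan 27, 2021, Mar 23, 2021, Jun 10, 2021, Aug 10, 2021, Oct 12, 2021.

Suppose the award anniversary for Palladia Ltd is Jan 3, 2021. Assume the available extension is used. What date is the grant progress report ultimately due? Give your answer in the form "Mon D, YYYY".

Feb 22, 2021

Starting the day after Jan 3, 2021 and counting 30 business days lands on Feb 15, 2021.
Feb 15, 2021 (Monday) is already a business day.
Applying the 7-calendar-day extension: Feb 15, 2021 + 7 days = Feb 22, 2021.
Since Feb 22, 2021 is a Monday and not a holiday, the date is unchanged.
Deadline: Feb 22, 2021.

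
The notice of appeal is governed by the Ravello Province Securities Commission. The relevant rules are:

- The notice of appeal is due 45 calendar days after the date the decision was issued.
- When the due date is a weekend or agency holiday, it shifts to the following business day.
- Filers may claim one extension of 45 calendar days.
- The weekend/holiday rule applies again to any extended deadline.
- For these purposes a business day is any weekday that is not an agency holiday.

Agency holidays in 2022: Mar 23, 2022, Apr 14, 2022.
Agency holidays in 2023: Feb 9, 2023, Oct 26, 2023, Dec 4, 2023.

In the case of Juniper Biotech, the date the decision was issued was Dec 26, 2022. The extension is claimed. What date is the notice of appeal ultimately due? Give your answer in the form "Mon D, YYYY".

Mar 27, 2023

45 calendar days after Dec 26, 2022 is Feb 9, 2023.
Feb 9, 2023 is a listed holiday; the next business day is Feb 10, 2023 (Friday).
Applying the 45-calendar-day extension: Feb 10, 2023 + 45 days = Mar 27, 2023.
Mar 27, 2023 is a Monday and not a listed holiday, so it stands.
Final deadline: Mar 27, 2023.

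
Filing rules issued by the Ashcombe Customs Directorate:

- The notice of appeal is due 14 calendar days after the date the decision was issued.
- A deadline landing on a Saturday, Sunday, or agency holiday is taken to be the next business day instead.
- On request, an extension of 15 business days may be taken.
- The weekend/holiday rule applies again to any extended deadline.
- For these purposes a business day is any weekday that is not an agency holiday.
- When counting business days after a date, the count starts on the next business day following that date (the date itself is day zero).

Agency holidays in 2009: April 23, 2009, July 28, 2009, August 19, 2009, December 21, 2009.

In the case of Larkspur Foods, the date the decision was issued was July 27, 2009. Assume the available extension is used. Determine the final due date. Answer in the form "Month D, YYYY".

From July 27, 2009, 14 calendar days later is August 10, 2009.
August 10, 2009 falls on a Monday, which is a business day, so no adjustment is needed.
The 15-business-day extension runs from August 10, 2009 to September 1, 2009.
September 1, 2009 (Tuesday) is already a business day.
Deadline: September 1, 2009.

September 1, 2009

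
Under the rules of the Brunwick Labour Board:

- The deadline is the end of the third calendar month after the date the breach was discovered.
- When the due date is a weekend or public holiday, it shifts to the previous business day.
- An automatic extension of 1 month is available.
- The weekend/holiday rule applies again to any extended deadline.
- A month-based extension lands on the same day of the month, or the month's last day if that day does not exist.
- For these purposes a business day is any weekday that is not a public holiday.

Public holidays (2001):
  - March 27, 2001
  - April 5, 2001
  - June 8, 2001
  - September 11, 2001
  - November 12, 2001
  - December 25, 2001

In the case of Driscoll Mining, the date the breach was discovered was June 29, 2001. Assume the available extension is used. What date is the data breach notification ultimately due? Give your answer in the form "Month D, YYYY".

October 26, 2001

3 months after June 29, 2001 is September 2001; that month ends on September 30, 2001.
September 30, 2001 is a Sunday, so it moves to the preceding business day, September 28, 2001 (Friday).
Applying the 1 month extension: 1 month after September 28, 2001 is October 28, 2001.
October 28, 2001 falls on a Sunday. Rolling to the preceding business day gives October 26, 2001, a Friday.
So the filing is due October 26, 2001.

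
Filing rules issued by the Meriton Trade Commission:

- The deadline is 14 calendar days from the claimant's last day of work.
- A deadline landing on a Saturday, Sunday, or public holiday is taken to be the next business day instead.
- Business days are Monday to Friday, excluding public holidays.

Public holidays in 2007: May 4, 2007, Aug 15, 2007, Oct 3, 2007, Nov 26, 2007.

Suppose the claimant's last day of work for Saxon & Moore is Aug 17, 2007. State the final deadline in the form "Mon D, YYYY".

Aug 31, 2007

Trigger date Aug 17, 2007 + 14 calendar days = Aug 31, 2007.
Since Aug 31, 2007 is a Friday and not a holiday, the date is unchanged.
The final due date is Aug 31, 2007.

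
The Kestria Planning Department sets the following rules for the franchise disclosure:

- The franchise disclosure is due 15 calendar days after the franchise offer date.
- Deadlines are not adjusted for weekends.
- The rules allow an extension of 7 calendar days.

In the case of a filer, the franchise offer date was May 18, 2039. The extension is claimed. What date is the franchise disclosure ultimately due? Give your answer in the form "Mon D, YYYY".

Jun 9, 2039

15 calendar days after May 18, 2039 is Jun 2, 2039.
Jun 2, 2039 is a Thursday; no weekend or holiday adjustment applies.
The 7-calendar-day extension moves the deadline from Jun 2, 2039 to Jun 9, 2039.
Jun 9, 2039 falls on a Thursday. The rules make no weekend/holiday allowance, so it remains Jun 9, 2039.
So the filing is due Jun 9, 2039.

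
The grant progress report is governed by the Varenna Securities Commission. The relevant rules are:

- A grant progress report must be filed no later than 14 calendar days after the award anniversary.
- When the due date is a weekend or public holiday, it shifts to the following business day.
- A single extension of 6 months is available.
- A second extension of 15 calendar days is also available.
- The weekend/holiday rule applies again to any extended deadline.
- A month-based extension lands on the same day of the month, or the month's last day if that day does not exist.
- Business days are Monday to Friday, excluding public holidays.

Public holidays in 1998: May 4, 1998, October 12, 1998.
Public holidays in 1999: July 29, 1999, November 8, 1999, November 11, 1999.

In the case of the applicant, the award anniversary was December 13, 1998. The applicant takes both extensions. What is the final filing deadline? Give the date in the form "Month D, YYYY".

Adding 14 calendar days to December 13, 1998 gives December 27, 1998.
Because December 27, 1998 is a Sunday, the deadline becomes December 28, 1998 (Monday).
Add 6 months to December 28, 1998: June 28, 1999.
Since June 28, 1999 is a Monday and not a holiday, the date is unchanged.
Applying the 15-calendar-day extension: June 28, 1999 + 15 days = July 13, 1999.
July 13, 1999 (Tuesday) is already a business day.
Deadline: July 13, 1999.

July 13, 1999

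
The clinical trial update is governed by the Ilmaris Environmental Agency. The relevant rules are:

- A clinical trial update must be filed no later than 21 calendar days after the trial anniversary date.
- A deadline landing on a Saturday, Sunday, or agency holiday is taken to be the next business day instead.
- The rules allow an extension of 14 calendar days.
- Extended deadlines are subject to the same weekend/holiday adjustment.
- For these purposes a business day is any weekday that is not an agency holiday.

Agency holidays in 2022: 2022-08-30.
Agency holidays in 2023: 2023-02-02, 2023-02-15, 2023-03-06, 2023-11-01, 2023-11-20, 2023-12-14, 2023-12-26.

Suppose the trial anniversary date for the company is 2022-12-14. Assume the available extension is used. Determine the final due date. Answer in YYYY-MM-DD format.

2023-01-18

Trigger date 2022-12-14 + 21 calendar days = 2023-01-04.
2023-01-04 falls on a Wednesday, which is a business day, so no adjustment is needed.
With the 14-day extension, 2023-01-04 becomes 2023-01-18.
2023-01-18 (Wednesday) is already a business day.
Final deadline: 2023-01-18.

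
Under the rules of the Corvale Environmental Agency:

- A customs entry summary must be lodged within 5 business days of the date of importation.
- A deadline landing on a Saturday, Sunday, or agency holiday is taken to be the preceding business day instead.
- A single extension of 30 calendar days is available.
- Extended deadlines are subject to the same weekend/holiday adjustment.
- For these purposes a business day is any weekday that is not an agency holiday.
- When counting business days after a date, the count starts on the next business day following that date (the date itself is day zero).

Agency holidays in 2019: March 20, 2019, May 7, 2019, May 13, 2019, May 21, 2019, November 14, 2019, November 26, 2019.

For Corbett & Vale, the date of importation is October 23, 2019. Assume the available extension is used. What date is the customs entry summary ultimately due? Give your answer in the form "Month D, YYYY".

November 29, 2019

5 business days after October 23, 2019, excluding weekends and holidays, is October 30, 2019.
October 30, 2019 (Wednesday) is already a business day.
Applying the 30-calendar-day extension: October 30, 2019 + 30 days = November 29, 2019.
November 29, 2019 is a Friday and not a listed holiday, so it stands.
So the filing is due November 29, 2019.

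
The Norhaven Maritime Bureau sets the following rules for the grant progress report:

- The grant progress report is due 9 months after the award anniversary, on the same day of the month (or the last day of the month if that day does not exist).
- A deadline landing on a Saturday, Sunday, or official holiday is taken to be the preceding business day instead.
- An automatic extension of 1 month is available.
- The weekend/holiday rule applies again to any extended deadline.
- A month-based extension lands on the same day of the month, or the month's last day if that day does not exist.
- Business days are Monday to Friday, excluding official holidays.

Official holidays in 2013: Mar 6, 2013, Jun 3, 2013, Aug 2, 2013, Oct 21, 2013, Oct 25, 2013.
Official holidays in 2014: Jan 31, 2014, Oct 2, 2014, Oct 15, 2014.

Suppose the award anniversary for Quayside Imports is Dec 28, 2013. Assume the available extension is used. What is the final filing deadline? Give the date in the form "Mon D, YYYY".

Oct 24, 2014

9 months from Dec 28, 2013 is Sep 28, 2014.
Because Sep 28, 2014 is a Sunday, the deadline becomes Sep 26, 2014 (Friday).
Applying the 1 month extension: 1 month after Sep 26, 2014 is Oct 26, 2014.
Oct 26, 2014 is a Sunday; the preceding business day is Oct 24, 2014 (Friday).
The final due date is Oct 24, 2014.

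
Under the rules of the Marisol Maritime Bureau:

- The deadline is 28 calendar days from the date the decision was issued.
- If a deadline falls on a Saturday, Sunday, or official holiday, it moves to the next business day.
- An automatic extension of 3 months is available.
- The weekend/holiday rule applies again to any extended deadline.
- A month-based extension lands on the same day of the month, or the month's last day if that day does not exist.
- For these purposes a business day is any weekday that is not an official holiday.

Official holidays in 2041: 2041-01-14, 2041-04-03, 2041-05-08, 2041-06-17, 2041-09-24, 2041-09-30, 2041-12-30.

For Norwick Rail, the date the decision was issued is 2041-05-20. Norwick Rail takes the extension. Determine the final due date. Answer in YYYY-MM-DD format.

From 2041-05-20, 28 calendar days later is 2041-06-17.
2041-06-17 is a listed holiday, so it moves to the next business day, 2041-06-18 (Tuesday).
The 3 months extension carries 2041-06-18 to 2041-09-18.
2041-09-18 is a Wednesday and not a listed holiday, so it stands.
Deadline: 2041-09-18.

2041-09-18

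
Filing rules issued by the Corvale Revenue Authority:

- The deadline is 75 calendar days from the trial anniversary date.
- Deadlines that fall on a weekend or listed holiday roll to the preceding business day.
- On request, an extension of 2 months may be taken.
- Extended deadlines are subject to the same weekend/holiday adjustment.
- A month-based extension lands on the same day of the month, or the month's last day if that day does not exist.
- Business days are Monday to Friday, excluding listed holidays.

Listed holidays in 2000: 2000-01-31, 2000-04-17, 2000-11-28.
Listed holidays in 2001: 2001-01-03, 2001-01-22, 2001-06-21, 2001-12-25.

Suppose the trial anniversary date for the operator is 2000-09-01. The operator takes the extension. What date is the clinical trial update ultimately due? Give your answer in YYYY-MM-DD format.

From 2000-09-01, 75 calendar days later is 2000-11-15.
2000-11-15 falls on a Wednesday, which is a business day, so no adjustment is needed.
Add 2 months to 2000-11-15: 2001-01-15.
2001-01-15 falls on a Monday, which is a business day, so no adjustment is needed.
Final deadline: 2001-01-15.

2001-01-15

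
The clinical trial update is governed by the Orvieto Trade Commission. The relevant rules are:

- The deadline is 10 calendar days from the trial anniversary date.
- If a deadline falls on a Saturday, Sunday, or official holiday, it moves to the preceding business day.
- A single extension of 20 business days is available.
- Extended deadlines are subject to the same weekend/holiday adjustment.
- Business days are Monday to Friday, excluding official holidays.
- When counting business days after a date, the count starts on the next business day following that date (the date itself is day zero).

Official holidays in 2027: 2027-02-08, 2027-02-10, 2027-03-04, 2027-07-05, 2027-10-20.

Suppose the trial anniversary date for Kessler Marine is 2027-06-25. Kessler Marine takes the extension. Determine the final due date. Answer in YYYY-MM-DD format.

2027-08-02

Trigger date 2027-06-25 + 10 calendar days = 2027-07-05.
2027-07-05 is a listed holiday, so it moves to the preceding business day, 2027-07-02 (Friday).
Applying the 20-business-day extension: 20 business days after 2027-07-02 is 2027-08-02.
2027-08-02 falls on a Monday, which is a business day, so no adjustment is needed.
Final deadline: 2027-08-02.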